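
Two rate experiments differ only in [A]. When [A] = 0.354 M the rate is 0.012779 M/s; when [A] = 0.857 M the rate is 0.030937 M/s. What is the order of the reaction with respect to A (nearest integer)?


Rate is proportional to [A]^n, so rate2/rate1 = ([A]2/[A]1)^n. Take logs to solve for n.
rate2/rate1 = 0.030937 / 0.012779 = 2.4209
[A]2/[A]1 = 0.857 / 0.354 = 2.4209
n = ln(2.4209) / ln(2.4209) = 1.0
Nearest integer order:

1


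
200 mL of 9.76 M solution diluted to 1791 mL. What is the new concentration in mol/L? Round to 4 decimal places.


Dilution: M1*V1 = M2*V2, solve for M2.
M2 = M1*V1 / V2
M2 = 9.76 * 200 / 1791
M2 = 1952.0 / 1791
M2 = 1.08989391 mol/L, rounded to 4 dp:

1.0899 mol/L


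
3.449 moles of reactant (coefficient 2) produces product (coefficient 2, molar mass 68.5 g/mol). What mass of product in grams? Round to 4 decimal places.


Use the coefficient ratio to convert reactant moles to product moles, then multiply by the product's molar mass.
moles_P = moles_R * (coeff_P / coeff_R) = 3.449 * (2/2) = 3.449
mass_P = moles_P * M_P = 3.449 * 68.5
mass_P = 236.2565 g, rounded to 4 dp:

236.2565 g


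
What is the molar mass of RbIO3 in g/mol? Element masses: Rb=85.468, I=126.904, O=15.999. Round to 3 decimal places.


M = sum(count * atomic_mass) over atoms.
M = 1*85.468 + 1*126.904 + 3*15.999
M = 85.468 + 126.904 + 47.997
M = 260.369 g/mol, rounded to 3 dp:

260.369 g/mol


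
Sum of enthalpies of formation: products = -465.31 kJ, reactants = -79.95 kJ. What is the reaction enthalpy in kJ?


dH_rxn = sum(dH_f products) - sum(dH_f reactants)
dH_rxn = -465.31 - (-79.95)
dH_rxn = -385.36 kJ:

-385.36 kJ


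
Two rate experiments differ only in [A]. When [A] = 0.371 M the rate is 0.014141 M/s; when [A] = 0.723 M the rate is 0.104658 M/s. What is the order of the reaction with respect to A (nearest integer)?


Rate is proportional to [A]^n, so rate2/rate1 = ([A]2/[A]1)^n. Take logs to solve for n.
rate2/rate1 = 0.104658 / 0.014141 = 7.401
[A]2/[A]1 = 0.723 / 0.371 = 1.9488
n = ln(7.401) / ln(1.9488) = 3.0
Nearest integer order:

3


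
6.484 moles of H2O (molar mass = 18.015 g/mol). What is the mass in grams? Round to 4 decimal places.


mass = n * M
mass = 6.484 * 18.015
mass = 116.80926 g, rounded to 4 dp:

116.8093 g


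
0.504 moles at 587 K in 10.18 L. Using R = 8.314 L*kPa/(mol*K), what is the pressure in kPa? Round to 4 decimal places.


PV = nRT, solve for P = nRT / V.
nRT = 0.504 * 8.314 * 587 = 2459.6803
P = 2459.6803 / 10.18
P = 241.61888998 kPa, rounded to 4 dp:

241.6189 kPa


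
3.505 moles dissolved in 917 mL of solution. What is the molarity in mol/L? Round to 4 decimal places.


Convert volume to liters: V_L = V_mL / 1000.
V_L = 917 / 1000 = 0.917 L
M = n / V_L = 3.505 / 0.917
M = 3.82224646 mol/L, rounded to 4 dp:

3.8222 mol/L


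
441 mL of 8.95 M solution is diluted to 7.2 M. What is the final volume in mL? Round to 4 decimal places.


Dilution: M1*V1 = M2*V2, solve for V2.
V2 = M1*V1 / M2
V2 = 8.95 * 441 / 7.2
V2 = 3946.95 / 7.2
V2 = 548.1875 mL, rounded to 4 dp:

548.1875 mL


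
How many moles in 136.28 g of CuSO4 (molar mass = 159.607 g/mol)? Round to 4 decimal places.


n = mass / M
n = 136.28 / 159.607
n = 0.85384726 mol, rounded to 4 dp:

0.8538 mol


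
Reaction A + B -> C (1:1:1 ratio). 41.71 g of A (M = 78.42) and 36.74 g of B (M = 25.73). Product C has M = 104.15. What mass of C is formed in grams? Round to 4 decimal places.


Find moles of each reactant; the smaller value is the limiting reagent in a 1:1:1 reaction, so moles_C equals moles of the limiter.
n_A = mass_A / M_A = 41.71 / 78.42 = 0.53188 mol
n_B = mass_B / M_B = 36.74 / 25.73 = 1.427905 mol
Limiting reagent: A (smaller), n_limiting = 0.53188 mol
mass_C = n_limiting * M_C = 0.53188 * 104.15
mass_C = 55.395302 g, rounded to 4 dp:

55.3953 g


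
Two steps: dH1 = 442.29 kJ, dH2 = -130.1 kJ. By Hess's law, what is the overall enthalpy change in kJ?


Hess's law: enthalpy is a state function, so add the step enthalpies.
dH_total = dH1 + dH2 = 442.29 + (-130.1)
dH_total = 312.19 kJ:

312.19 kJ


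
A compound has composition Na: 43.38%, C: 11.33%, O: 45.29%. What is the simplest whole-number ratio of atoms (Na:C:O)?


Assume 100 g of compound, divide each mass% by atomic mass to get moles, then normalize by the smallest to get a raw atom ratio.
Moles per 100 g: Na: 43.38/22.99 = 1.8869, C: 11.33/12.011 = 0.9433, O: 45.29/15.999 = 2.8308
Raw ratio (divide by min = 0.9433): Na: 2.0, C: 1.0, O: 3.001
Multiply by 1 to clear fractions: Na: 2.0 ~= 2, C: 1.0 ~= 1, O: 3.001 ~= 3
Reduce by GCD to get the simplest whole-number ratio:

2:1:3


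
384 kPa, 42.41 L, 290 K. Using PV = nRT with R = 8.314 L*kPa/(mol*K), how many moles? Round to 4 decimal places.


PV = nRT, solve for n = PV / (RT).
PV = 384 * 42.41 = 16285.44
RT = 8.314 * 290 = 2411.06
n = 16285.44 / 2411.06
n = 6.75447314 mol, rounded to 4 dp:

6.7545 mol


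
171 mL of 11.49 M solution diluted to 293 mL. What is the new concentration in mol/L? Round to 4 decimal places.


Dilution: M1*V1 = M2*V2, solve for M2.
M2 = M1*V1 / V2
M2 = 11.49 * 171 / 293
M2 = 1964.79 / 293
M2 = 6.70576792 mol/L, rounded to 4 dp:

6.7058 mol/L


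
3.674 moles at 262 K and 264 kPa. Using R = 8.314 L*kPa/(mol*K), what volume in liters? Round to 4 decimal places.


PV = nRT, solve for V = nRT / P.
nRT = 3.674 * 8.314 * 262 = 8002.9566
V = 8002.9566 / 264
V = 30.31422955 L, rounded to 4 dp:

30.3142 L


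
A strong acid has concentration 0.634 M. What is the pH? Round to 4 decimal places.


A strong acid dissociates completely, so [H+] equals the given concentration.
pH = -log10([H+]) = -log10(0.634)
pH = 0.19791074, rounded to 4 dp:

0.1979


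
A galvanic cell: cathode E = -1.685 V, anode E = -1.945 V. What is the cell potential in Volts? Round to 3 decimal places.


Standard cell potential: E_cell = E_cathode - E_anode.
E_cell = -1.685 - (-1.945)
E_cell = 0.26 V, rounded to 3 dp:

0.260 V


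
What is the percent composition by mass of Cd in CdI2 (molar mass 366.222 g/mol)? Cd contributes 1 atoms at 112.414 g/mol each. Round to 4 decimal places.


pct = 100 * (n_elem * M_elem) / M_total
mass_contribution = 1 * 112.414 = 112.414 g/mol
pct = 100 * 112.414 / 366.222
pct = 30.69558901 %, rounded to 4 dp:

30.6956 %


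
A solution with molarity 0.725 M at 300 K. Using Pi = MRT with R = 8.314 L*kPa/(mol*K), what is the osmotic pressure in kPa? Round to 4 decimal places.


Osmotic pressure (van't Hoff): Pi = M*R*T.
RT = 8.314 * 300 = 2494.2
Pi = 0.725 * 2494.2
Pi = 1808.295 kPa, rounded to 4 dp:

1808.2950 kPa


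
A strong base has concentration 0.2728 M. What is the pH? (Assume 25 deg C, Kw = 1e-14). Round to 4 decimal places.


A strong base dissociates completely, so [OH-] equals the given concentration.
pOH = -log10([OH-]) = -log10(0.2728) = 0.564156
pH = 14 - pOH = 14 - 0.564156
pH = 13.435844, rounded to 4 dp:

13.4358


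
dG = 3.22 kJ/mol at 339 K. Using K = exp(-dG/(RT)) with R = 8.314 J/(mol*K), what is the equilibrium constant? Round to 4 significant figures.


dG is in kJ/mol; multiply by 1000 to match R in J/(mol*K).
RT = 8.314 * 339 = 2818.446 J/mol
exponent = -dG*1000 / (RT) = -(3.22*1000) / 2818.446 = -1.14247355
K = exp(-1.14247355)
K = 0.31902891, rounded to 4 significant figures:

0.3190


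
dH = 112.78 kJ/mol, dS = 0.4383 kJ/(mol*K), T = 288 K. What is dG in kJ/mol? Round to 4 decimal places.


Gibbs: dG = dH - T*dS (consistent units, dS already in kJ/(mol*K)).
T*dS = 288 * 0.4383 = 126.2304
dG = 112.78 - (126.2304)
dG = -13.4504 kJ/mol, rounded to 4 dp:

-13.4504 kJ/mol


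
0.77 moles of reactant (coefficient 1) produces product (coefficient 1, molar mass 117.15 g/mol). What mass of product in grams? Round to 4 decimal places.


Use the coefficient ratio to convert reactant moles to product moles, then multiply by the product's molar mass.
moles_P = moles_R * (coeff_P / coeff_R) = 0.77 * (1/1) = 0.77
mass_P = moles_P * M_P = 0.77 * 117.15
mass_P = 90.2055 g, rounded to 4 dp:

90.2055 g


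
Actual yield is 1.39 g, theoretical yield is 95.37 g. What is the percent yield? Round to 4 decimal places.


% yield = 100 * actual / theoretical
% yield = 100 * 1.39 / 95.37
% yield = 1.45748139 %, rounded to 4 dp:

1.4575 %


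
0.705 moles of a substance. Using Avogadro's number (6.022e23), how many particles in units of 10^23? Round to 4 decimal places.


N = n * NA, then divide by 1e23 for the requested units.
N / 1e23 = n * 6.022
N / 1e23 = 0.705 * 6.022
N / 1e23 = 4.24551, rounded to 4 dp:

4.2455


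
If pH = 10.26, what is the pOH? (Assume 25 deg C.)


At 25 deg C, pH + pOH = 14.
pOH = 14 - pH = 14 - 10.26
pOH = 3.74:

3.74


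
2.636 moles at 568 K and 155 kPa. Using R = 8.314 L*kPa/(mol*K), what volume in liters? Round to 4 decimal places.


PV = nRT, solve for V = nRT / P.
nRT = 2.636 * 8.314 * 568 = 12448.1199
V = 12448.1199 / 155
V = 80.31045097 L, rounded to 4 dp:

80.3105 L


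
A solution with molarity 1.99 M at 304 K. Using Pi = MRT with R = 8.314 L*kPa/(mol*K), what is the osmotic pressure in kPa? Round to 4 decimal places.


Osmotic pressure (van't Hoff): Pi = M*R*T.
RT = 8.314 * 304 = 2527.456
Pi = 1.99 * 2527.456
Pi = 5029.63744 kPa, rounded to 4 dp:

5029.6374 kPa


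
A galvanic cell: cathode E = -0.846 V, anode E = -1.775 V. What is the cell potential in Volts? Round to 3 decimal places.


Standard cell potential: E_cell = E_cathode - E_anode.
E_cell = -0.846 - (-1.775)
E_cell = 0.929 V, rounded to 3 dp:

0.929 V


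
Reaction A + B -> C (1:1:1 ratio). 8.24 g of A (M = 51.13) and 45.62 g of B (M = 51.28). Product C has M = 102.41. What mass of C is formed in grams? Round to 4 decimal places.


Find moles of each reactant; the smaller value is the limiting reagent in a 1:1:1 reaction, so moles_C equals moles of the limiter.
n_A = mass_A / M_A = 8.24 / 51.13 = 0.161158 mol
n_B = mass_B / M_B = 45.62 / 51.28 = 0.889626 mol
Limiting reagent: A (smaller), n_limiting = 0.161158 mol
mass_C = n_limiting * M_C = 0.161158 * 102.41
mass_C = 16.50419078 g, rounded to 4 dp:

16.5042 g


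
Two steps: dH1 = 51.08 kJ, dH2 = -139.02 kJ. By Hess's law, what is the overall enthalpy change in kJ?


Hess's law: enthalpy is a state function, so add the step enthalpies.
dH_total = dH1 + dH2 = 51.08 + (-139.02)
dH_total = -87.94 kJ:

-87.94 kJ


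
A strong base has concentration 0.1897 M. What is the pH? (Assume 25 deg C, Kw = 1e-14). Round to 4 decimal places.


A strong base dissociates completely, so [OH-] equals the given concentration.
pOH = -log10([OH-]) = -log10(0.1897) = 0.721933
pH = 14 - pOH = 14 - 0.721933
pH = 13.278067, rounded to 4 dp:

13.2781


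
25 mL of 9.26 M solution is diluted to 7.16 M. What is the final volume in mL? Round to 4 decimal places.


Dilution: M1*V1 = M2*V2, solve for V2.
V2 = M1*V1 / M2
V2 = 9.26 * 25 / 7.16
V2 = 231.5 / 7.16
V2 = 32.33240223 mL, rounded to 4 dp:

32.3324 mL


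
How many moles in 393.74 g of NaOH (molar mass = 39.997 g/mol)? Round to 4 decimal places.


n = mass / M
n = 393.74 / 39.997
n = 9.84423832 mol, rounded to 4 dp:

9.8442 mol


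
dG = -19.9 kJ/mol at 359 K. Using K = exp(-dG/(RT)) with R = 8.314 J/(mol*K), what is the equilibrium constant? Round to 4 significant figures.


dG is in kJ/mol; multiply by 1000 to match R in J/(mol*K).
RT = 8.314 * 359 = 2984.726 J/mol
exponent = -dG*1000 / (RT) = -(-19.9*1000) / 2984.726 = 6.66727867
K = exp(6.66727867)
K = 786.25304, rounded to 4 significant figures:

786.3


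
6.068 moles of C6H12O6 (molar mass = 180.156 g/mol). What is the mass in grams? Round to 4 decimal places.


mass = n * M
mass = 6.068 * 180.156
mass = 1093.186608 g, rounded to 4 dp:

1093.1866 g


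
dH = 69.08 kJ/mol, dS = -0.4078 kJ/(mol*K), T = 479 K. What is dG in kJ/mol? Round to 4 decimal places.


Gibbs: dG = dH - T*dS (consistent units, dS already in kJ/(mol*K)).
T*dS = 479 * -0.4078 = -195.3362
dG = 69.08 - (-195.3362)
dG = 264.4162 kJ/mol, rounded to 4 dp:

264.4162 kJ/mol


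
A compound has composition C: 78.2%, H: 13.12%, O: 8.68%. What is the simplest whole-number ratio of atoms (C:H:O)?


Assume 100 g of compound, divide each mass% by atomic mass to get moles, then normalize by the smallest to get a raw atom ratio.
Moles per 100 g: C: 78.2/12.011 = 6.5107, H: 13.12/1.008 = 13.0159, O: 8.68/15.999 = 0.5425
Raw ratio (divide by min = 0.5425): C: 12.001, H: 23.991, O: 1.0
Multiply by 1 to clear fractions: C: 12.001 ~= 12, H: 23.991 ~= 24, O: 1.0 ~= 1
Reduce by GCD to get the simplest whole-number ratio:

12:24:1


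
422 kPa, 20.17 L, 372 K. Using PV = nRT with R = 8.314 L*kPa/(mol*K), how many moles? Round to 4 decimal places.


PV = nRT, solve for n = PV / (RT).
PV = 422 * 20.17 = 8511.74
RT = 8.314 * 372 = 3092.808
n = 8511.74 / 3092.808
n = 2.75210747 mol, rounded to 4 dp:

2.7521 mol


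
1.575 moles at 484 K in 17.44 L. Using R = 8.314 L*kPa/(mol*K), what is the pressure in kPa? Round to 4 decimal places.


PV = nRT, solve for P = nRT / V.
nRT = 1.575 * 8.314 * 484 = 6337.7622
P = 6337.7622 / 17.44
P = 363.40379587 kPa, rounded to 4 dp:

363.4038 kPa


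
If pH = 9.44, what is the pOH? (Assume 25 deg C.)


At 25 deg C, pH + pOH = 14.
pOH = 14 - pH = 14 - 9.44
pOH = 4.56:

4.56


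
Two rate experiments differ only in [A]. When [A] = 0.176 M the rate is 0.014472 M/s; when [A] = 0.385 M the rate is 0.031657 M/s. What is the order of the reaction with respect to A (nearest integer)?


Rate is proportional to [A]^n, so rate2/rate1 = ([A]2/[A]1)^n. Take logs to solve for n.
rate2/rate1 = 0.031657 / 0.014472 = 2.1875
[A]2/[A]1 = 0.385 / 0.176 = 2.1875
n = ln(2.1875) / ln(2.1875) = 1.0
Nearest integer order:

1


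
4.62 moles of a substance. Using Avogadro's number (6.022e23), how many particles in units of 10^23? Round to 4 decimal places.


N = n * NA, then divide by 1e23 for the requested units.
N / 1e23 = n * 6.022
N / 1e23 = 4.62 * 6.022
N / 1e23 = 27.82164, rounded to 4 dp:

27.8216


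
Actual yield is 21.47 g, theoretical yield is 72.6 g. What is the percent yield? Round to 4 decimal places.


% yield = 100 * actual / theoretical
% yield = 100 * 21.47 / 72.6
% yield = 29.57300275 %, rounded to 4 dp:

29.5730 %


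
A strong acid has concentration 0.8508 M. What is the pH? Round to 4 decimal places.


A strong acid dissociates completely, so [H+] equals the given concentration.
pH = -log10([H+]) = -log10(0.8508)
pH = 0.07017252, rounded to 4 dp:

0.0702


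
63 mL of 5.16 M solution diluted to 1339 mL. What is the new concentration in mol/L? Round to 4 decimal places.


Dilution: M1*V1 = M2*V2, solve for M2.
M2 = M1*V1 / V2
M2 = 5.16 * 63 / 1339
M2 = 325.08 / 1339
M2 = 0.24277819 mol/L, rounded to 4 dp:

0.2428 mol/L


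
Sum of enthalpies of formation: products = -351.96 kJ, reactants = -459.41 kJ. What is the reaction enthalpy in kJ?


dH_rxn = sum(dH_f products) - sum(dH_f reactants)
dH_rxn = -351.96 - (-459.41)
dH_rxn = 107.45 kJ:

107.45 kJ


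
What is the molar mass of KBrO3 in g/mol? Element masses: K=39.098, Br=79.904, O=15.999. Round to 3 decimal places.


M = sum(count * atomic_mass) over atoms.
M = 1*39.098 + 1*79.904 + 3*15.999
M = 39.098 + 79.904 + 47.997
M = 166.999 g/mol, rounded to 3 dp:

166.999 g/mol


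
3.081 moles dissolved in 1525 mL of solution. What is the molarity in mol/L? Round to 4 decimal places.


Convert volume to liters: V_L = V_mL / 1000.
V_L = 1525 / 1000 = 1.525 L
M = n / V_L = 3.081 / 1.525
M = 2.02032787 mol/L, rounded to 4 dp:

2.0203 mol/L


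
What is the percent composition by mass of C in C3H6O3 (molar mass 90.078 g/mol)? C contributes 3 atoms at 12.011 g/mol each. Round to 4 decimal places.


pct = 100 * (n_elem * M_elem) / M_total
mass_contribution = 3 * 12.011 = 36.033 g/mol
pct = 100 * 36.033 / 90.078
pct = 40.00199827 %, rounded to 4 dp:

40.0020 %


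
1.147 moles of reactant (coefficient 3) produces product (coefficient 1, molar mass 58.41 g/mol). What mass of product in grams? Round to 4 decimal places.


Use the coefficient ratio to convert reactant moles to product moles, then multiply by the product's molar mass.
moles_P = moles_R * (coeff_P / coeff_R) = 1.147 * (1/3) = 0.382333
mass_P = moles_P * M_P = 0.382333 * 58.41
mass_P = 22.33207053 g, rounded to 4 dp:

22.3321 g


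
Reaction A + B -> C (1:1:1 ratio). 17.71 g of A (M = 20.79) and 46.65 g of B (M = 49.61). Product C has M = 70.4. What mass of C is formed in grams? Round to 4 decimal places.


Find moles of each reactant; the smaller value is the limiting reagent in a 1:1:1 reaction, so moles_C equals moles of the limiter.
n_A = mass_A / M_A = 17.71 / 20.79 = 0.851852 mol
n_B = mass_B / M_B = 46.65 / 49.61 = 0.940335 mol
Limiting reagent: A (smaller), n_limiting = 0.851852 mol
mass_C = n_limiting * M_C = 0.851852 * 70.4
mass_C = 59.9703808 g, rounded to 4 dp:

59.9704 g


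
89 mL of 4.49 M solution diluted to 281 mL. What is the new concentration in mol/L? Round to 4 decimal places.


Dilution: M1*V1 = M2*V2, solve for M2.
M2 = M1*V1 / V2
M2 = 4.49 * 89 / 281
M2 = 399.61 / 281
M2 = 1.42209964 mol/L, rounded to 4 dp:

1.4221 mol/L


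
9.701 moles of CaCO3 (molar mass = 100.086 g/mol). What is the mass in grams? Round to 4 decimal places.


mass = n * M
mass = 9.701 * 100.086
mass = 970.934286 g, rounded to 4 dp:

970.9343 g


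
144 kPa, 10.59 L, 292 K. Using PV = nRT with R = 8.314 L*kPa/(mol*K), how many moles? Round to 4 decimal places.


PV = nRT, solve for n = PV / (RT).
PV = 144 * 10.59 = 1524.96
RT = 8.314 * 292 = 2427.688
n = 1524.96 / 2427.688
n = 0.62815321 mol, rounded to 4 dp:

0.6282 mol


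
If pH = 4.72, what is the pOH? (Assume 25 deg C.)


At 25 deg C, pH + pOH = 14.
pOH = 14 - pH = 14 - 4.72
pOH = 9.28:

9.28


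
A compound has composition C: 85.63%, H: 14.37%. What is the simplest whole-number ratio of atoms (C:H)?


Assume 100 g of compound, divide each mass% by atomic mass to get moles, then normalize by the smallest to get a raw atom ratio.
Moles per 100 g: C: 85.63/12.011 = 7.1293, H: 14.37/1.008 = 14.256
Raw ratio (divide by min = 7.1293): C: 1.0, H: 2.0
Multiply by 1 to clear fractions: C: 1.0 ~= 1, H: 2.0 ~= 2
Reduce by GCD to get the simplest whole-number ratio:

1:2


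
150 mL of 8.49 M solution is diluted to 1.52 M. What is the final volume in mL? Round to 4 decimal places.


Dilution: M1*V1 = M2*V2, solve for V2.
V2 = M1*V1 / M2
V2 = 8.49 * 150 / 1.52
V2 = 1273.5 / 1.52
V2 = 837.82894737 mL, rounded to 4 dp:

837.8289 mL


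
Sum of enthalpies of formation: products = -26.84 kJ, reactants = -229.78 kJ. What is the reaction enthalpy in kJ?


dH_rxn = sum(dH_f products) - sum(dH_f reactants)
dH_rxn = -26.84 - (-229.78)
dH_rxn = 202.94 kJ:

202.94 kJ


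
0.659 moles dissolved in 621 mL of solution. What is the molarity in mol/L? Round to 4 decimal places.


Convert volume to liters: V_L = V_mL / 1000.
V_L = 621 / 1000 = 0.621 L
M = n / V_L = 0.659 / 0.621
M = 1.06119163 mol/L, rounded to 4 dp:

1.0612 mol/L


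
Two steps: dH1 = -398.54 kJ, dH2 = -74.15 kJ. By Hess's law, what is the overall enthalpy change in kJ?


Hess's law: enthalpy is a state function, so add the step enthalpies.
dH_total = dH1 + dH2 = -398.54 + (-74.15)
dH_total = -472.69 kJ:

-472.69 kJ


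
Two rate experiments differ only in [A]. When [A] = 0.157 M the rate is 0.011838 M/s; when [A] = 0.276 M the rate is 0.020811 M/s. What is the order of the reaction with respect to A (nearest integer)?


Rate is proportional to [A]^n, so rate2/rate1 = ([A]2/[A]1)^n. Take logs to solve for n.
rate2/rate1 = 0.020811 / 0.011838 = 1.758
[A]2/[A]1 = 0.276 / 0.157 = 1.758
n = ln(1.758) / ln(1.758) = 1.0
Nearest integer order:

1


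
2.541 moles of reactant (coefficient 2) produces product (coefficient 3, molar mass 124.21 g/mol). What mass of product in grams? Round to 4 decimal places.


Use the coefficient ratio to convert reactant moles to product moles, then multiply by the product's molar mass.
moles_P = moles_R * (coeff_P / coeff_R) = 2.541 * (3/2) = 3.8115
mass_P = moles_P * M_P = 3.8115 * 124.21
mass_P = 473.426415 g, rounded to 4 dp:

473.4264 g


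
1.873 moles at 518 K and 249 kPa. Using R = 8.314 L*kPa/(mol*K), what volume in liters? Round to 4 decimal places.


PV = nRT, solve for V = nRT / P.
nRT = 1.873 * 8.314 * 518 = 8066.3592
V = 8066.3592 / 249
V = 32.39501687 L, rounded to 4 dp:

32.3950 L


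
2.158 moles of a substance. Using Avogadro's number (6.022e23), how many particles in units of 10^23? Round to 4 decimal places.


N = n * NA, then divide by 1e23 for the requested units.
N / 1e23 = n * 6.022
N / 1e23 = 2.158 * 6.022
N / 1e23 = 12.995476, rounded to 4 dp:

12.9955


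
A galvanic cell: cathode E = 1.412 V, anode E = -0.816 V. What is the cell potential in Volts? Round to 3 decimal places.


Standard cell potential: E_cell = E_cathode - E_anode.
E_cell = 1.412 - (-0.816)
E_cell = 2.228 V, rounded to 3 dp:

2.228 V


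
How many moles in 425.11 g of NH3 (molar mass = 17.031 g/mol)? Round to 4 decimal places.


n = mass / M
n = 425.11 / 17.031
n = 24.96095356 mol, rounded to 4 dp:

24.9610 mol


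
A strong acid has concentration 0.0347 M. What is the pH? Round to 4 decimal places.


A strong acid dissociates completely, so [H+] equals the given concentration.
pH = -log10([H+]) = -log10(0.0347)
pH = 1.45967053, rounded to 4 dp:

1.4597


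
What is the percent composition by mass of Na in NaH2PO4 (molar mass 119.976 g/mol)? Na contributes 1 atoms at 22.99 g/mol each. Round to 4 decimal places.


pct = 100 * (n_elem * M_elem) / M_total
mass_contribution = 1 * 22.99 = 22.99 g/mol
pct = 100 * 22.99 / 119.976
pct = 19.16216577 %, rounded to 4 dp:

19.1622 %


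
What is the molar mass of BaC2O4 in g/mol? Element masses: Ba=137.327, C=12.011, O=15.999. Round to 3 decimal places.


M = sum(count * atomic_mass) over atoms.
M = 1*137.327 + 2*12.011 + 4*15.999
M = 137.327 + 24.022 + 63.996
M = 225.345 g/mol, rounded to 3 dp:

225.345 g/mol


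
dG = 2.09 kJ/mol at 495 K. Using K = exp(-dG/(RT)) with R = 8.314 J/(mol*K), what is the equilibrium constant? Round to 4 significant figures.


dG is in kJ/mol; multiply by 1000 to match R in J/(mol*K).
RT = 8.314 * 495 = 4115.43 J/mol
exponent = -dG*1000 / (RT) = -(2.09*1000) / 4115.43 = -0.50784487
K = exp(-0.50784487)
K = 0.60179112, rounded to 4 significant figures:

0.6018


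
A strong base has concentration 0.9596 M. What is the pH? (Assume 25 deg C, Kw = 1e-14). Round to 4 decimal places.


A strong base dissociates completely, so [OH-] equals the given concentration.
pOH = -log10([OH-]) = -log10(0.9596) = 0.01791
pH = 14 - pOH = 14 - 0.01791
pH = 13.98209, rounded to 4 dp:

13.9821


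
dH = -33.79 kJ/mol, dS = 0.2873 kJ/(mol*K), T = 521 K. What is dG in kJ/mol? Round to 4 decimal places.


Gibbs: dG = dH - T*dS (consistent units, dS already in kJ/(mol*K)).
T*dS = 521 * 0.2873 = 149.6833
dG = -33.79 - (149.6833)
dG = -183.4733 kJ/mol, rounded to 4 dp:

-183.4733 kJ/mol


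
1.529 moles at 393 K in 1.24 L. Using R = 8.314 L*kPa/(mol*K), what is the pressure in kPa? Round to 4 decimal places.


PV = nRT, solve for P = nRT / V.
nRT = 1.529 * 8.314 * 393 = 4995.8577
P = 4995.8577 / 1.24
P = 4028.9175 kPa, rounded to 4 dp:

4028.9175 kPa


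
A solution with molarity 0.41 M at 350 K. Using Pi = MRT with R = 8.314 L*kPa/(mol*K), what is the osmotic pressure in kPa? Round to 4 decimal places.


Osmotic pressure (van't Hoff): Pi = M*R*T.
RT = 8.314 * 350 = 2909.9
Pi = 0.41 * 2909.9
Pi = 1193.059 kPa, rounded to 4 dp:

1193.0590 kPa


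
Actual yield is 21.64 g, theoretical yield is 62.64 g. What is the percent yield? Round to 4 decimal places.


% yield = 100 * actual / theoretical
% yield = 100 * 21.64 / 62.64
% yield = 34.54661558 %, rounded to 4 dp:

34.5466 %


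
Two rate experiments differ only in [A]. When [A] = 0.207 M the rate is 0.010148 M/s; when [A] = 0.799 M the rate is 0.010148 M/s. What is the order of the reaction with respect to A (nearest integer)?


Rate is proportional to [A]^n, so rate2/rate1 = ([A]2/[A]1)^n. Take logs to solve for n.
rate2/rate1 = 0.010148 / 0.010148 = 1.0
[A]2/[A]1 = 0.799 / 0.207 = 3.8599
n = ln(1.0) / ln(3.8599) = 0.0
Nearest integer order:

0


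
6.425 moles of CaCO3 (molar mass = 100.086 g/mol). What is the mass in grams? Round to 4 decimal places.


mass = n * M
mass = 6.425 * 100.086
mass = 643.05255 g, rounded to 4 dp:

643.0526 g


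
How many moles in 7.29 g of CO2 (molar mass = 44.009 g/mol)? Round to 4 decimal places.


n = mass / M
n = 7.29 / 44.009
n = 0.16564794 mol, rounded to 4 dp:

0.1656 mol


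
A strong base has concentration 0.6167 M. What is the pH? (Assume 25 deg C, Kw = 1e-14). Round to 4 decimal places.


A strong base dissociates completely, so [OH-] equals the given concentration.
pOH = -log10([OH-]) = -log10(0.6167) = 0.209926
pH = 14 - pOH = 14 - 0.209926
pH = 13.790074, rounded to 4 dp:

13.7901


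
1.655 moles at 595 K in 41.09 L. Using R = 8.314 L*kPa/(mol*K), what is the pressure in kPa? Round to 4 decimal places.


PV = nRT, solve for P = nRT / V.
nRT = 1.655 * 8.314 * 595 = 8187.0036
P = 8187.0036 / 41.09
P = 199.24564614 kPa, rounded to 4 dp:

199.2456 kPa


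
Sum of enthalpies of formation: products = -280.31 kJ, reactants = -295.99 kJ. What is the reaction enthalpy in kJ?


dH_rxn = sum(dH_f products) - sum(dH_f reactants)
dH_rxn = -280.31 - (-295.99)
dH_rxn = 15.68 kJ:

15.68 kJ


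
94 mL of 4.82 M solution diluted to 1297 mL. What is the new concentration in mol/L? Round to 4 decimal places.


Dilution: M1*V1 = M2*V2, solve for M2.
M2 = M1*V1 / V2
M2 = 4.82 * 94 / 1297
M2 = 453.08 / 1297
M2 = 0.34932922 mol/L, rounded to 4 dp:

0.3493 mol/L


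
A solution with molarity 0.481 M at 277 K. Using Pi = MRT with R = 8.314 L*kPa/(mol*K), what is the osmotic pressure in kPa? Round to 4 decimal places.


Osmotic pressure (van't Hoff): Pi = M*R*T.
RT = 8.314 * 277 = 2302.978
Pi = 0.481 * 2302.978
Pi = 1107.732418 kPa, rounded to 4 dp:

1107.7324 kPa


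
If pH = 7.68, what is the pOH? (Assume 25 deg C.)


At 25 deg C, pH + pOH = 14.
pOH = 14 - pH = 14 - 7.68
pOH = 6.32:

6.32


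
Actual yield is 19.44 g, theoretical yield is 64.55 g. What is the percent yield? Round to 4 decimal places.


% yield = 100 * actual / theoretical
% yield = 100 * 19.44 / 64.55
% yield = 30.116189 %, rounded to 4 dp:

30.1162 %


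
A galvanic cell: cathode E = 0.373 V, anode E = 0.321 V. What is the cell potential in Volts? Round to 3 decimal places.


Standard cell potential: E_cell = E_cathode - E_anode.
E_cell = 0.373 - (0.321)
E_cell = 0.052 V, rounded to 3 dp:

0.052 V


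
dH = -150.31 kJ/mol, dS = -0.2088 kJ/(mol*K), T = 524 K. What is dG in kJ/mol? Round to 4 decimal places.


Gibbs: dG = dH - T*dS (consistent units, dS already in kJ/(mol*K)).
T*dS = 524 * -0.2088 = -109.4112
dG = -150.31 - (-109.4112)
dG = -40.8988 kJ/mol, rounded to 4 dp:

-40.8988 kJ/mol


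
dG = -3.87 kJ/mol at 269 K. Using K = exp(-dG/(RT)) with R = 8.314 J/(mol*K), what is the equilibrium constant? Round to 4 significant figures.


dG is in kJ/mol; multiply by 1000 to match R in J/(mol*K).
RT = 8.314 * 269 = 2236.466 J/mol
exponent = -dG*1000 / (RT) = -(-3.87*1000) / 2236.466 = 1.7304086
K = exp(1.7304086)
K = 5.6429592, rounded to 4 significant figures:

5.643


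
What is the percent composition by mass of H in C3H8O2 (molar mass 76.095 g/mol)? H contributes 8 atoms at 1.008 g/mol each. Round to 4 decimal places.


pct = 100 * (n_elem * M_elem) / M_total
mass_contribution = 8 * 1.008 = 8.064 g/mol
pct = 100 * 8.064 / 76.095
pct = 10.59727972 %, rounded to 4 dp:

10.5973 %


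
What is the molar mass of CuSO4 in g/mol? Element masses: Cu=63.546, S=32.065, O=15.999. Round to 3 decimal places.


M = sum(count * atomic_mass) over atoms.
M = 1*63.546 + 1*32.065 + 4*15.999
M = 63.546 + 32.065 + 63.996
M = 159.607 g/mol, rounded to 3 dp:

159.607 g/mol


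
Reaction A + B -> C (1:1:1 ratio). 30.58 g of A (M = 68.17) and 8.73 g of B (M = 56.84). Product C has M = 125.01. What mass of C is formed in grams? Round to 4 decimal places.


Find moles of each reactant; the smaller value is the limiting reagent in a 1:1:1 reaction, so moles_C equals moles of the limiter.
n_A = mass_A / M_A = 30.58 / 68.17 = 0.448584 mol
n_B = mass_B / M_B = 8.73 / 56.84 = 0.153589 mol
Limiting reagent: B (smaller), n_limiting = 0.153589 mol
mass_C = n_limiting * M_C = 0.153589 * 125.01
mass_C = 19.20016089 g, rounded to 4 dp:

19.2002 g


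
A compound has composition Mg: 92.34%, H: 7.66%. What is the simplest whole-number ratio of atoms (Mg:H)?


Assume 100 g of compound, divide each mass% by atomic mass to get moles, then normalize by the smallest to get a raw atom ratio.
Moles per 100 g: Mg: 92.34/24.305 = 3.7992, H: 7.66/1.008 = 7.5992
Raw ratio (divide by min = 3.7992): Mg: 1.0, H: 2.0
Multiply by 1 to clear fractions: Mg: 1.0 ~= 1, H: 2.0 ~= 2
Reduce by GCD to get the simplest whole-number ratio:

1:2


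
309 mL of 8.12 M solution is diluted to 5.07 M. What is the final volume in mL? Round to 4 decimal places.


Dilution: M1*V1 = M2*V2, solve for V2.
V2 = M1*V1 / M2
V2 = 8.12 * 309 / 5.07
V2 = 2509.08 / 5.07
V2 = 494.88757396 mL, rounded to 4 dp:

494.8876 mL


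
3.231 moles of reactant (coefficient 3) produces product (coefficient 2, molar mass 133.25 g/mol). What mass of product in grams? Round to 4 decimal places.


Use the coefficient ratio to convert reactant moles to product moles, then multiply by the product's molar mass.
moles_P = moles_R * (coeff_P / coeff_R) = 3.231 * (2/3) = 2.154
mass_P = moles_P * M_P = 2.154 * 133.25
mass_P = 287.0205 g, rounded to 4 dp:

287.0205 g


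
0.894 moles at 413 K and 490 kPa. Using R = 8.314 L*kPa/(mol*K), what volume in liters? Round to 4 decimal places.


PV = nRT, solve for V = nRT / P.
nRT = 0.894 * 8.314 * 413 = 3069.7117
V = 3069.7117 / 490
V = 6.26471776 L, rounded to 4 dp:

6.2647 L


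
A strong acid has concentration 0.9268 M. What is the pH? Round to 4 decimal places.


A strong acid dissociates completely, so [H+] equals the given concentration.
pH = -log10([H+]) = -log10(0.9268)
pH = 0.03301397, rounded to 4 dp:

0.0330


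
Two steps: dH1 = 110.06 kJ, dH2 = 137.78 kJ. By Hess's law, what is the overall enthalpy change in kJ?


Hess's law: enthalpy is a state function, so add the step enthalpies.
dH_total = dH1 + dH2 = 110.06 + (137.78)
dH_total = 247.84 kJ:

247.84 kJ


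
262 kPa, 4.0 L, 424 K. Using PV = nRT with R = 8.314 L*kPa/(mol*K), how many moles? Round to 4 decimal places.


PV = nRT, solve for n = PV / (RT).
PV = 262 * 4.0 = 1048.0
RT = 8.314 * 424 = 3525.136
n = 1048.0 / 3525.136
n = 0.29729349 mol, rounded to 4 dp:

0.2973 mol


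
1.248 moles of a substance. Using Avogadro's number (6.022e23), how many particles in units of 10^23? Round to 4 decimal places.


N = n * NA, then divide by 1e23 for the requested units.
N / 1e23 = n * 6.022
N / 1e23 = 1.248 * 6.022
N / 1e23 = 7.515456, rounded to 4 dp:

7.5155


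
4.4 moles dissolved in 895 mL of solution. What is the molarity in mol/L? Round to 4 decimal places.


Convert volume to liters: V_L = V_mL / 1000.
V_L = 895 / 1000 = 0.895 L
M = n / V_L = 4.4 / 0.895
M = 4.91620112 mol/L, rounded to 4 dp:

4.9162 mol/L


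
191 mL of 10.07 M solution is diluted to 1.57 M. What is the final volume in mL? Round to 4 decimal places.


Dilution: M1*V1 = M2*V2, solve for V2.
V2 = M1*V1 / M2
V2 = 10.07 * 191 / 1.57
V2 = 1923.37 / 1.57
V2 = 1225.07643312 mL, rounded to 4 dp:

1225.0764 mL


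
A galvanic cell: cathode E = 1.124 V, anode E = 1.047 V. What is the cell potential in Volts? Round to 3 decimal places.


Standard cell potential: E_cell = E_cathode - E_anode.
E_cell = 1.124 - (1.047)
E_cell = 0.077 V, rounded to 3 dp:

0.077 V


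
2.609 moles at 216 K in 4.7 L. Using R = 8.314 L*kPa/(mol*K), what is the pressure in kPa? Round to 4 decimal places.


PV = nRT, solve for P = nRT / V.
nRT = 2.609 * 8.314 * 216 = 4685.3048
P = 4685.3048 / 4.7
P = 996.8733617 kPa, rounded to 4 dp:

996.8734 kPa


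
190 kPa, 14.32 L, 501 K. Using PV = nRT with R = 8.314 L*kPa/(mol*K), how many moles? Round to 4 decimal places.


PV = nRT, solve for n = PV / (RT).
PV = 190 * 14.32 = 2720.8
RT = 8.314 * 501 = 4165.314
n = 2720.8 / 4165.314
n = 0.65320406 mol, rounded to 4 dp:

0.6532 mol


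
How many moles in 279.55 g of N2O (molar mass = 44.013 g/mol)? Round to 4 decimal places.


n = mass / M
n = 279.55 / 44.013
n = 6.3515325 mol, rounded to 4 dp:

6.3515 mol


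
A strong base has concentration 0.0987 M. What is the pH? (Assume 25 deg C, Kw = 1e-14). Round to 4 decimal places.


A strong base dissociates completely, so [OH-] equals the given concentration.
pOH = -log10([OH-]) = -log10(0.0987) = 1.005683
pH = 14 - pOH = 14 - 1.005683
pH = 12.994317, rounded to 4 dp:

12.9943


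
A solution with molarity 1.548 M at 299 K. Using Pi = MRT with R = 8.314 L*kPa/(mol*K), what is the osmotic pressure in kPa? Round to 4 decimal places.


Osmotic pressure (van't Hoff): Pi = M*R*T.
RT = 8.314 * 299 = 2485.886
Pi = 1.548 * 2485.886
Pi = 3848.151528 kPa, rounded to 4 dp:

3848.1515 kPa


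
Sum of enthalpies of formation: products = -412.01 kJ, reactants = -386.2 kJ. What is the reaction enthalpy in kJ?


dH_rxn = sum(dH_f products) - sum(dH_f reactants)
dH_rxn = -412.01 - (-386.2)
dH_rxn = -25.81 kJ:

-25.81 kJ


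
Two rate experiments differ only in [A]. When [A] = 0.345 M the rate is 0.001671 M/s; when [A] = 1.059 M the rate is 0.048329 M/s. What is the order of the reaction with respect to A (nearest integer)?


Rate is proportional to [A]^n, so rate2/rate1 = ([A]2/[A]1)^n. Take logs to solve for n.
rate2/rate1 = 0.048329 / 0.001671 = 28.9222
[A]2/[A]1 = 1.059 / 0.345 = 3.0696
n = ln(28.9222) / ln(3.0696) = 3.0
Nearest integer order:

3


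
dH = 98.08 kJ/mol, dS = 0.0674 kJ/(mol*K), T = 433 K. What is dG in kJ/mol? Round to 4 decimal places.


Gibbs: dG = dH - T*dS (consistent units, dS already in kJ/(mol*K)).
T*dS = 433 * 0.0674 = 29.1842
dG = 98.08 - (29.1842)
dG = 68.8958 kJ/mol, rounded to 4 dp:

68.8958 kJ/mol


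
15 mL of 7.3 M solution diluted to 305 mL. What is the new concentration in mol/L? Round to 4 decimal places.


Dilution: M1*V1 = M2*V2, solve for M2.
M2 = M1*V1 / V2
M2 = 7.3 * 15 / 305
M2 = 109.5 / 305
M2 = 0.35901639 mol/L, rounded to 4 dp:

0.3590 mol/L


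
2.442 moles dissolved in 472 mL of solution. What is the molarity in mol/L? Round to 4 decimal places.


Convert volume to liters: V_L = V_mL / 1000.
V_L = 472 / 1000 = 0.472 L
M = n / V_L = 2.442 / 0.472
M = 5.17372881 mol/L, rounded to 4 dp:

5.1737 mol/L


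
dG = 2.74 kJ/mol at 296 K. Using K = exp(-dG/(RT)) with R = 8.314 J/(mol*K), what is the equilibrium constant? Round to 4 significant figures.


dG is in kJ/mol; multiply by 1000 to match R in J/(mol*K).
RT = 8.314 * 296 = 2460.944 J/mol
exponent = -dG*1000 / (RT) = -(2.74*1000) / 2460.944 = -1.11339388
K = exp(-1.11339388)
K = 0.32844237, rounded to 4 significant figures:

0.3284


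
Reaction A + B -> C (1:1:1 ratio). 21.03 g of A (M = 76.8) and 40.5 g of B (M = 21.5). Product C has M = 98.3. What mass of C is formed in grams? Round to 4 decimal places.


Find moles of each reactant; the smaller value is the limiting reagent in a 1:1:1 reaction, so moles_C equals moles of the limiter.
n_A = mass_A / M_A = 21.03 / 76.8 = 0.273828 mol
n_B = mass_B / M_B = 40.5 / 21.5 = 1.883721 mol
Limiting reagent: A (smaller), n_limiting = 0.273828 mol
mass_C = n_limiting * M_C = 0.273828 * 98.3
mass_C = 26.9172924 g, rounded to 4 dp:

26.9173 g


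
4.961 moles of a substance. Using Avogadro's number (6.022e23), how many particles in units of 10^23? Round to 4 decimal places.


N = n * NA, then divide by 1e23 for the requested units.
N / 1e23 = n * 6.022
N / 1e23 = 4.961 * 6.022
N / 1e23 = 29.875142, rounded to 4 dp:

29.8751


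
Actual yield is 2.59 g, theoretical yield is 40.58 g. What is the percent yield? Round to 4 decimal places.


% yield = 100 * actual / theoretical
% yield = 100 * 2.59 / 40.58
% yield = 6.38245441 %, rounded to 4 dp:

6.3825 %


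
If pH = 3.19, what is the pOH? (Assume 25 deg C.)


At 25 deg C, pH + pOH = 14.
pOH = 14 - pH = 14 - 3.19
pOH = 10.81:

10.81


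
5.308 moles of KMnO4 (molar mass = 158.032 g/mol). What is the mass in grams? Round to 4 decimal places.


mass = n * M
mass = 5.308 * 158.032
mass = 838.833856 g, rounded to 4 dp:

838.8339 g


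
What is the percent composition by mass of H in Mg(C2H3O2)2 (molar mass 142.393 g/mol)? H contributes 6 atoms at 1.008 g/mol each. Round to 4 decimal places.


pct = 100 * (n_elem * M_elem) / M_total
mass_contribution = 6 * 1.008 = 6.048 g/mol
pct = 100 * 6.048 / 142.393
pct = 4.2473998 %, rounded to 4 dp:

4.2474 %


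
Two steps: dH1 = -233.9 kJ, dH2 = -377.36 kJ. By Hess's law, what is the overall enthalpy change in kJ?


Hess's law: enthalpy is a state function, so add the step enthalpies.
dH_total = dH1 + dH2 = -233.9 + (-377.36)
dH_total = -611.26 kJ:

-611.26 kJ


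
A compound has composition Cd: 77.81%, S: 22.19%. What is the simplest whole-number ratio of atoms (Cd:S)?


Assume 100 g of compound, divide each mass% by atomic mass to get moles, then normalize by the smallest to get a raw atom ratio.
Moles per 100 g: Cd: 77.81/112.414 = 0.6922, S: 22.19/32.065 = 0.692
Raw ratio (divide by min = 0.692): Cd: 1.0, S: 1.0
Multiply by 1 to clear fractions: Cd: 1.0 ~= 1, S: 1.0 ~= 1
Reduce by GCD to get the simplest whole-number ratio:

1:1


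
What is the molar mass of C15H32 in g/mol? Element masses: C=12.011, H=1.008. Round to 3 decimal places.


M = sum(count * atomic_mass) over atoms.
M = 15*12.011 + 32*1.008
M = 180.165 + 32.256
M = 212.421 g/mol, rounded to 3 dp:

212.421 g/mol


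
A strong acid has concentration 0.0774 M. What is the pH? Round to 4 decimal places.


A strong acid dissociates completely, so [H+] equals the given concentration.
pH = -log10([H+]) = -log10(0.0774)
pH = 1.11125904, rounded to 4 dp:

1.1113


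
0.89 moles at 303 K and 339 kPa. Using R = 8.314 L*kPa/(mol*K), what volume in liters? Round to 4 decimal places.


PV = nRT, solve for V = nRT / P.
nRT = 0.89 * 8.314 * 303 = 2242.0364
V = 2242.0364 / 339
V = 6.6136767 L, rounded to 4 dp:

6.6137 L


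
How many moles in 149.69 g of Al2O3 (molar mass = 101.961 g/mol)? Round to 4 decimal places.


n = mass / M
n = 149.69 / 101.961
n = 1.46811036 mol, rounded to 4 dp:

1.4681 mol


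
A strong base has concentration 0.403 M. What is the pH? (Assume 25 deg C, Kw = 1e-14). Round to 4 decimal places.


A strong base dissociates completely, so [OH-] equals the given concentration.
pOH = -log10([OH-]) = -log10(0.403) = 0.394695
pH = 14 - pOH = 14 - 0.394695
pH = 13.605305, rounded to 4 dp:

13.6053


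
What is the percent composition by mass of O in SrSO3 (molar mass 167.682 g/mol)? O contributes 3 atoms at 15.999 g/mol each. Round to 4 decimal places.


pct = 100 * (n_elem * M_elem) / M_total
mass_contribution = 3 * 15.999 = 47.997 g/mol
pct = 100 * 47.997 / 167.682
pct = 28.62382367 %, rounded to 4 dp:

28.6238 %


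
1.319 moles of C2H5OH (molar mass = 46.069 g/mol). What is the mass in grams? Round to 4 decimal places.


mass = n * M
mass = 1.319 * 46.069
mass = 60.765011 g, rounded to 4 dp:

60.7650 g


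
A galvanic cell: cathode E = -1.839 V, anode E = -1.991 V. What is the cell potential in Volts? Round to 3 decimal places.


Standard cell potential: E_cell = E_cathode - E_anode.
E_cell = -1.839 - (-1.991)
E_cell = 0.152 V, rounded to 3 dp:

0.152 V
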